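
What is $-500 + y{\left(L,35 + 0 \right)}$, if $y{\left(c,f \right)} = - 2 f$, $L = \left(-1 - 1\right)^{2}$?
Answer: $-570$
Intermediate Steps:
$L = 4$ ($L = \left(-2\right)^{2} = 4$)
$-500 + y{\left(L,35 + 0 \right)} = -500 - 2 \left(35 + 0\right) = -500 - 70 = -570$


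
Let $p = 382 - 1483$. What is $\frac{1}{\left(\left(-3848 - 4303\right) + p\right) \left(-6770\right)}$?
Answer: $\frac{1}{62636040} \approx 1.5965 \cdot 10^{-8}$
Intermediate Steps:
$p = -1101$ ($p = 382 - 1483 = -1101$)
$\frac{1}{\left(\left(-3848 - 4303\right) + p\right) \left(-6770\right)} = \frac{1}{\left(\left(-3848 - 4303\right) - 1101\right) \left(-6770\right)} = \frac{1}{\left(-3848 - 4303\right) - 1101} \left(- \frac{1}{6770}\right) = \frac{1}{-8151 - 1101} \left(- \frac{1}{6770}\right) = \frac{1}{-9252} \left(- \frac{1}{6770}\right) = \left(- \frac{1}{9252}\right) \left(- \frac{1}{6770}\right) = \frac{1}{62636040}$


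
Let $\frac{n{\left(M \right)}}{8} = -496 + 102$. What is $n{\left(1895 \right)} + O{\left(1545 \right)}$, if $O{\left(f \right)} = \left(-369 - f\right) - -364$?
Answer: $-4702$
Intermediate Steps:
$n{\left(M \right)} = -3152$ ($n{\left(M \right)} = 8 \left(-496 + 102\right) = 8 \left(-394\right) = -3152$)
$O{\left(f \right)} = -5 - f$ ($O{\left(f \right)} = \left(-369 - f\right) + 364 = -5 - f$)
$n{\left(1895 \right)} + O{\left(1545 \right)} = -3152 - 1550 = -4702$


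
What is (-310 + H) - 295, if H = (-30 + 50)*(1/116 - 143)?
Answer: -100480/29 ≈ -3464.8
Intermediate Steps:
H = -82935/29 (H = 20*(1/116 - 143) = 20*(-16587/116) = -82935/29 ≈ -2859.8)
(-310 + H) - 295 = (-310 - 82935/29) - 295 = -91925/29 - 295 = -100480/29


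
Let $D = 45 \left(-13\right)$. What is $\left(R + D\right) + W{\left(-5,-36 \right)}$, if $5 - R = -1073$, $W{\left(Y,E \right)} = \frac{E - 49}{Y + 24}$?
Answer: $\frac{9282}{19} \approx 488.53$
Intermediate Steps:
$W{\left(Y,E \right)} = \frac{-49 + E}{24 + Y}$
$R = 1078$ ($R = 5 - -1073 = 5 + 1073 = 1078$)
$D = -585$
$\left(R + D\right) + W{\left(-5,-36 \right)} = \left(1078 - 585\right) + \frac{-49 - 36}{24 - 5} = 493 + \frac{1}{19} \left(-85\right) = 493 - \frac{85}{19} = \frac{9282}{19}$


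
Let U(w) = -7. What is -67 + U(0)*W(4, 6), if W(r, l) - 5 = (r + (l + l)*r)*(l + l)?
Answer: -4470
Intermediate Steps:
W(r, l) = 5 + 2*l*(r + 2*l*r) (W(r, l) = 5 + (r + (l + l)*r)*(l + l) = 5 + (r + (2*l)*r)*(2*l) = 5 + (r + 2*l*r)*(2*l) = 5 + 2*l*(r + 2*l*r))
-67 + U(0)*W(4, 6) = -67 - 7*(5 + 2*6*4 + 4*4*6²) = -67 - 7*(5 + 48 + 4*4*36) = -67 - 7*(5 + 48 + 576) = -67 - 7*629 = -67 - 4403 = -4470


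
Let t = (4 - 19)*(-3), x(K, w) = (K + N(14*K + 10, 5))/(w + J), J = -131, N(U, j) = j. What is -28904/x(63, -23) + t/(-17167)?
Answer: 19103505503/291839 ≈ 65459.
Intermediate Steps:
x(K, w) = (5 + K)/(-131 + w) (x(K, w) = (K + 5)/(w - 131) = (5 + K)/(-131 + w))
t = 45 (t = -15*(-3) = 45)
-28904/x(63, -23) + t/(-17167) = -28904*(-131 - 23)/(5 + 63) + 45/(-17167) = -28904/(68/(-154)) + 45*(-1/17167) = -28904/((-1/154*68)) - 45/17167 = -28904/(-34/77) - 45/17167 = -28904*(-77/34) - 45/17167 = 1112804/17 - 45/17167 = 19103505503/291839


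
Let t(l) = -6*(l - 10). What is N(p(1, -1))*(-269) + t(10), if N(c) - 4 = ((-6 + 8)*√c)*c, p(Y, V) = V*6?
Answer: -1076 + 3228*I*√6 ≈ -1076.0 + 7907.0*I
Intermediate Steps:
p(Y, V) = 6*V
t(l) = 60 - 6*l (t(l) = -6*(-10 + l) = 60 - 6*l)
N(c) = 4 + 2*c^(3/2) (N(c) = 4 + ((-6 + 8)*√c)*c = 4 + (2*√c)*c = 4 + 2*c^(3/2))
N(p(1, -1))*(-269) + t(10) = (4 + 2*(6*(-1))^(3/2))*(-269) + (60 - 6*10) = (4 + 2*(-6)^(3/2))*(-269) + (60 - 60) = (4 + 2*(-6*I*√6))*(-269) + 0 = (4 - 12*I*√6)*(-269) + 0 = (-1076 + 3228*I*√6) + 0 = -1076 + 3228*I*√6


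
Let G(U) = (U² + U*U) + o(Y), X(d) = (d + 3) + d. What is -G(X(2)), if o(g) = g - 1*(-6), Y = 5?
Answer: -109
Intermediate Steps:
o(g) = 6 + g (o(g) = g + 6 = 6 + g)
X(d) = 3 + 2*d (X(d) = (3 + d) + d = 3 + 2*d)
G(U) = 11 + 2*U² (G(U) = (U² + U*U) + (6 + 5) = (U² + U²) + 11 = 2*U² + 11 = 11 + 2*U²)
-G(X(2)) = -(11 + 2*(3 + 2*2)²) = -(11 + 2*(3 + 4)²) = -(11 + 2*7²) = -(11 + 2*49) = -(11 + 98) = -1*109 = -109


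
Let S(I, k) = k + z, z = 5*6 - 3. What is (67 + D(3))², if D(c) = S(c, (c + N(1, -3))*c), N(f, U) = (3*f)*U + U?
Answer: 4489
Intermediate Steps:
z = 27 (z = 30 - 3 = 27)
N(f, U) = U + 3*U*f (N(f, U) = 3*U*f + U = U + 3*U*f)
S(I, k) = 27 + k (S(I, k) = k + 27 = 27 + k)
D(c) = 27 + c*(-12 + c) (D(c) = 27 + (c - 3*(1 + 3*1))*c = 27 + (c - 3*(1 + 3))*c = 27 + (c - 3*4)*c = 27 + (c - 12)*c = 27 + (-12 + c)*c = 27 + c*(-12 + c))
(67 + D(3))² = (67 + (27 + 3*(-12 + 3)))² = (67 + (27 + 3*(-9)))² = (67 + (27 - 27))² = (67 + 0)² = 67² = 4489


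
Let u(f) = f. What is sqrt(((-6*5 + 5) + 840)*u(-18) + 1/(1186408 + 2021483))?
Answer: I*sqrt(150962583674606379)/3207891 ≈ 121.12*I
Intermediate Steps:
sqrt(((-6*5 + 5) + 840)*u(-18) + 1/(1186408 + 2021483)) = sqrt(((-6*5 + 5) + 840)*(-18) + 1/(1186408 + 2021483)) = sqrt(((-30 + 5) + 840)*(-18) + 1/3207891) = sqrt((-25 + 840)*(-18) + 1/3207891) = sqrt(815*(-18) + 1/3207891) = sqrt(-14670 + 1/3207891) = sqrt(-47059760969/3207891) = I*sqrt(150962583674606379)/3207891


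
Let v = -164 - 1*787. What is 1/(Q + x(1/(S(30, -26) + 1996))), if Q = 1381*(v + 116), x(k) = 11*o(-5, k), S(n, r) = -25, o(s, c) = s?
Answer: -1/1153190 ≈ -8.6716e-7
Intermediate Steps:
v = -951 (v = -164 - 787 = -951)
x(k) = -55 (x(k) = 11*(-5) = -55)
Q = -1153135 (Q = 1381*(-951 + 116) = 1381*(-835) = -1153135)
1/(Q + x(1/(S(30, -26) + 1996))) = 1/(-1153135 - 55) = 1/(-1153190) = -1/1153190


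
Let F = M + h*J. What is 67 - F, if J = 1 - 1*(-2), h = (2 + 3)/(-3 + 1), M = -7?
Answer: 163/2 ≈ 81.500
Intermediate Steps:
h = -5/2 (h = 5/(-2) = 5*(-½) = -5/2 ≈ -2.5000)
J = 3 (J = 1 + 2 = 3)
F = -29/2 (F = -7 - 5/2*3 = -7 - 15/2 = -29/2 ≈ -14.500)
67 - F = 67 - 1*(-29/2) = 67 + 29/2 = 163/2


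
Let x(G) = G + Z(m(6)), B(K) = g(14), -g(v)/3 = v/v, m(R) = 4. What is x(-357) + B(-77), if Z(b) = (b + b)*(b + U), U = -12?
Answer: -424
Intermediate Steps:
Z(b) = 2*b*(-12 + b) (Z(b) = (b + b)*(b - 12) = (2*b)*(-12 + b) = 2*b*(-12 + b))
g(v) = -3 (g(v) = -3*v/v = -3*1 = -3)
B(K) = -3
x(G) = -64 + G (x(G) = G + 2*4*(-12 + 4) = G + 2*4*(-8) = G - 64 = -64 + G)
x(-357) + B(-77) = (-64 - 357) - 3 = -421 - 3 = -424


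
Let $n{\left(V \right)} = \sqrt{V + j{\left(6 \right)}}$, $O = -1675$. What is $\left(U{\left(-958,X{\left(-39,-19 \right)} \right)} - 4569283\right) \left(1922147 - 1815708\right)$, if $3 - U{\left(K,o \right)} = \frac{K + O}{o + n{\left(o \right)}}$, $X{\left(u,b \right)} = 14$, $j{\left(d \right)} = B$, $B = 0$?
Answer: $- \frac{6322264467073}{13} - \frac{280253887 \sqrt{14}}{182} \approx -4.8633 \cdot 10^{11}$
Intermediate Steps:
$j{\left(d \right)} = 0$
$n{\left(V \right)} = \sqrt{V}$ ($n{\left(V \right)} = \sqrt{V + 0} = \sqrt{V}$)
$U{\left(K,o \right)} = 3 - \frac{-1675 + K}{o + \sqrt{o}}$ ($U{\left(K,o \right)} = 3 - \frac{K - 1675}{o + \sqrt{o}} = 3 - \frac{-1675 + K}{o + \sqrt{o}}$)
$\left(U{\left(-958,X{\left(-39,-19 \right)} \right)} - 4569283\right) \left(1922147 - 1815708\right) = \left(\frac{1675 - -958 + 3 \cdot 14 + 3 \sqrt{14}}{14 + \sqrt{14}} - 4569283\right) \left(1922147 - 1815708\right) = \left(\frac{1675 + 958 + 42 + 3 \sqrt{14}}{14 + \sqrt{14}} - 4569283\right) 106439 = \left(\frac{2675 + 3 \sqrt{14}}{14 + \sqrt{14}} - 4569283\right) 106439 = \left(-4569283 + \frac{2675 + 3 \sqrt{14}}{14 + \sqrt{14}}\right) 106439 = -486349913237 + \frac{106439 \left(2675 + 3 \sqrt{14}\right)}{14 + \sqrt{14}}$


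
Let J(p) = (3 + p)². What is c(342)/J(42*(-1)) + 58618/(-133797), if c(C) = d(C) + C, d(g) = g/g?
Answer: -14421869/67835079 ≈ -0.21260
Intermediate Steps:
d(g) = 1
c(C) = 1 + C
c(342)/J(42*(-1)) + 58618/(-133797) = (1 + 342)/((3 + 42*(-1))²) + 58618/(-133797) = 343/((3 - 42)²) + 58618*(-1/133797) = 343/((-39)²) - 58618/133797 = 343/1521 - 58618/133797 = -14421869/67835079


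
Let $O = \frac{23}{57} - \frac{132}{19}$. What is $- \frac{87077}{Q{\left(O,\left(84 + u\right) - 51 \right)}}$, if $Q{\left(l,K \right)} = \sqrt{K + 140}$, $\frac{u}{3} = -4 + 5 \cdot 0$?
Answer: $- \frac{87077 \sqrt{161}}{161} \approx -6862.6$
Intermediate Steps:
$u = -12$ ($u = 3 \left(-4 + 5 \cdot 0\right) = 3 \left(-4 + 0\right) = 3 \left(-4\right) = -12$)
$O = - \frac{373}{57}$ ($O = 23 \cdot \frac{1}{57} - \frac{132}{19} = \frac{23}{57} - \frac{132}{19} = - \frac{373}{57} \approx -6.5439$)
$Q{\left(l,K \right)} = \sqrt{140 + K}$
$- \frac{87077}{Q{\left(O,\left(84 + u\right) - 51 \right)}} = - \frac{87077}{\sqrt{140 + \left(\left(84 - 12\right) - 51\right)}} = - \frac{87077}{\sqrt{140 + \left(72 - 51\right)}} = - \frac{87077}{\sqrt{140 + 21}} = - \frac{87077}{\sqrt{161}} = - 87077 \frac{\sqrt{161}}{161} = - \frac{87077 \sqrt{161}}{161}$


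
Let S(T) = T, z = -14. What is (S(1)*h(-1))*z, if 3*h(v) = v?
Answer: 14/3 ≈ 4.6667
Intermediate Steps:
h(v) = v/3
(S(1)*h(-1))*z = (1*((⅓)*(-1)))*(-14) = (1*(-⅓))*(-14) = -⅓*(-14) = 14/3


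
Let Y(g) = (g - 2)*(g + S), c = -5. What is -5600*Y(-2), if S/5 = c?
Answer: -604800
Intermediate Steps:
S = -25 (S = 5*(-5) = -25)
Y(g) = (-25 + g)*(-2 + g) (Y(g) = (g - 2)*(g - 25) = (-2 + g)*(-25 + g) = (-25 + g)*(-2 + g))
-5600*Y(-2) = -5600*(50 + (-2)² - 27*(-2)) = -5600*(50 + 4 + 54) = -5600*108 = -604800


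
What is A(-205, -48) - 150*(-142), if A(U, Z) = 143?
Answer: 21443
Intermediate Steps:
A(-205, -48) - 150*(-142) = 143 - 150*(-142) = 143 - 1*(-21300) = 143 + 21300 = 21443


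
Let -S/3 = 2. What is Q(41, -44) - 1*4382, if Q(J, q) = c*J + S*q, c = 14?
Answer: -3544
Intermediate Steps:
S = -6 (S = -3*2 = -6)
Q(J, q) = -6*q + 14*J (Q(J, q) = 14*J - 6*q = -6*q + 14*J)
Q(41, -44) - 1*4382 = (-6*(-44) + 14*41) - 1*4382 = (264 + 574) - 4382 = 838 - 4382 = -3544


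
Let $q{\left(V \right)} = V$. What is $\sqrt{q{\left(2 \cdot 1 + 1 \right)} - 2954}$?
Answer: $i \sqrt{2951} \approx 54.323 i$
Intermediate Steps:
$\sqrt{q{\left(2 \cdot 1 + 1 \right)} - 2954} = \sqrt{\left(2 \cdot 1 + 1\right) - 2954} = \sqrt{\left(2 + 1\right) - 2954} = \sqrt{3 - 2954} = \sqrt{-2951} = i \sqrt{2951}$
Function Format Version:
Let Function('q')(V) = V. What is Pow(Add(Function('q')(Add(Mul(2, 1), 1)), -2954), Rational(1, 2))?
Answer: Mul(I, Pow(2951, Rational(1, 2))) ≈ Mul(54.323, I)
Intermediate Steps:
Pow(Add(Function('q')(Add(Mul(2, 1), 1)), -2954), Rational(1, 2)) = Pow(Add(Add(Mul(2, 1), 1), -2954), Rational(1, 2)) = Pow(Add(Add(2, 1), -2954), Rational(1, 2)) = Pow(Add(3, -2954), Rational(1, 2)) = Pow(-2951, Rational(1, 2)) = Mul(I, Pow(2951, Rational(1, 2)))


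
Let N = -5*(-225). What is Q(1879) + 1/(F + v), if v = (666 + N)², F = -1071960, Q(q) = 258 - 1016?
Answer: -1618876517/2135721 ≈ -758.00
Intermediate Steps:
N = 1125
Q(q) = -758
v = 3207681 (v = (666 + 1125)² = 1791² = 3207681)
Q(1879) + 1/(F + v) = -758 + 1/(-1071960 + 3207681) = -758 + 1/2135721 = -1618876517/2135721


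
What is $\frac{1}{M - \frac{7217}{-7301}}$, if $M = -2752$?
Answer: $- \frac{1043}{2869305} \approx -0.0003635$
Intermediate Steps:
$\frac{1}{M - \frac{7217}{-7301}} = \frac{1}{-2752 - \frac{7217}{-7301}} = \frac{1}{-2752 - - \frac{1031}{1043}} = \frac{1}{-2752 + \frac{1031}{1043}} = \frac{1}{- \frac{2869305}{1043}} = - \frac{1043}{2869305}$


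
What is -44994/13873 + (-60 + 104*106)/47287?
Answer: -1975527706/656012551 ≈ -3.0114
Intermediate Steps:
-44994/13873 + (-60 + 104*106)/47287 = -44994*1/13873 + (-60 + 11024)*(1/47287) = -44994/13873 + 10964*(1/47287) = -44994/13873 + 10964/47287 = -1975527706/656012551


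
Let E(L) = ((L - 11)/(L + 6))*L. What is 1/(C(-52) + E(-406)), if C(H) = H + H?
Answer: -200/105451 ≈ -0.0018966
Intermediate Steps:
C(H) = 2*H
E(L) = L*(-11 + L)/(6 + L) (E(L) = ((-11 + L)/(6 + L))*L = L*(-11 + L)/(6 + L))
1/(C(-52) + E(-406)) = 1/(2*(-52) - 406*(-11 - 406)/(6 - 406)) = 1/(-104 - 406*(-417)/(-400)) = 1/(-104 - 406*(-1/400)*(-417)) = 1/(-104 - 84651/200) = 1/(-105451/200) = -200/105451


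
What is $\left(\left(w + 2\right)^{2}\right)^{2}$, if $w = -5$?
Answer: $81$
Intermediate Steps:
$\left(\left(w + 2\right)^{2}\right)^{2} = \left(\left(-5 + 2\right)^{2}\right)^{2} = \left(\left(-3\right)^{2}\right)^{2} = 9^{2} = 81$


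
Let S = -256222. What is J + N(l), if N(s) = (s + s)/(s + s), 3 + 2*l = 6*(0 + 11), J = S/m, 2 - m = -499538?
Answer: 121659/249770 ≈ 0.48708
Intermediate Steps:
m = 499540 (m = 2 - 1*(-499538) = 2 + 499538 = 499540)
J = -128111/249770 (J = -256222/499540 = -256222*1/499540 = -128111/249770 ≈ -0.51292)
l = 63/2 (l = -3/2 + (6*(0 + 11))/2 = -3/2 + (6*11)/2 = -3/2 + (1/2)*66 = -3/2 + 33 = 63/2 ≈ 31.500)
N(s) = 1 (N(s) = (2*s)/((2*s)) = (2*s)*(1/(2*s)) = 1)
J + N(l) = -128111/249770 + 1 = 121659/249770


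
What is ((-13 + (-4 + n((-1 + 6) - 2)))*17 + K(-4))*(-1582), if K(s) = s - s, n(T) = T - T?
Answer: 457198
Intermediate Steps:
n(T) = 0
K(s) = 0
((-13 + (-4 + n((-1 + 6) - 2)))*17 + K(-4))*(-1582) = ((-13 + (-4 + 0))*17 + 0)*(-1582) = ((-13 - 4)*17 + 0)*(-1582) = (-17*17 + 0)*(-1582) = (-289 + 0)*(-1582) = -289*(-1582) = 457198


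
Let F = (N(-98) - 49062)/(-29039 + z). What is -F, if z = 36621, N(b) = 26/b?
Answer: 2404051/371518 ≈ 6.4709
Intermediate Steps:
F = -2404051/371518 (F = (26/(-98) - 49062)/(-29039 + 36621) = (26*(-1/98) - 49062)/7582 = (-13/49 - 49062)*(1/7582) = -2404051/49*1/7582 = -2404051/371518 ≈ -6.4709)
-F = -1*(-2404051/371518) = 2404051/371518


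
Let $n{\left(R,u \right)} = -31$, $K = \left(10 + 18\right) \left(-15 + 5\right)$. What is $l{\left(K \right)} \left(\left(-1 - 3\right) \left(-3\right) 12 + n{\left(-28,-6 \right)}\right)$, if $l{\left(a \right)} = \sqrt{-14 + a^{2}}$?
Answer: $113 \sqrt{78386} \approx 31637.0$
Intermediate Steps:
$K = -280$ ($K = 28 \left(-10\right) = -280$)
$l{\left(K \right)} \left(\left(-1 - 3\right) \left(-3\right) 12 + n{\left(-28,-6 \right)}\right) = \sqrt{-14 + \left(-280\right)^{2}} \left(\left(-1 - 3\right) \left(-3\right) 12 - 31\right) = \sqrt{-14 + 78400} \left(\left(-4\right) \left(-3\right) 12 - 31\right) = \sqrt{78386} \left(12 \cdot 12 - 31\right) = \sqrt{78386} \left(144 - 31\right) = \sqrt{78386} \cdot 113 = 113 \sqrt{78386}$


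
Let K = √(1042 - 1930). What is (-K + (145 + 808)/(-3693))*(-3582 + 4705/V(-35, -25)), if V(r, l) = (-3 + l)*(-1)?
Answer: 91098223/103404 + 95591*I*√222/14 ≈ 880.99 + 1.0173e+5*I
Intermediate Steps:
K = 2*I*√222 (K = √(-888) = 2*I*√222 ≈ 29.799*I)
V(r, l) = 3 - l
(-K + (145 + 808)/(-3693))*(-3582 + 4705/V(-35, -25)) = (-2*I*√222 + (145 + 808)/(-3693))*(-3582 + 4705/(3 - 1*(-25))) = (-2*I*√222 + 953*(-1/3693))*(-3582 + 4705/(3 + 25)) = (-2*I*√222 - 953/3693)*(-3582 + 4705/28) = (-953/3693 - 2*I*√222)*(-3582 + 4705*(1/28)) = (-953/3693 - 2*I*√222)*(-3582 + 4705/28) = (-953/3693 - 2*I*√222)*(-95591/28) = 91098223/103404 + 95591*I*√222/14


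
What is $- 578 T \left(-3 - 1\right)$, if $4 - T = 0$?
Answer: $9248$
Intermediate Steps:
$T = 4$ ($T = 4 - 0 = 4 + 0 = 4$)
$- 578 T \left(-3 - 1\right) = - 578 \cdot 4 \left(-3 - 1\right) = - 578 \cdot 4 \left(-4\right) = \left(-578\right) \left(-16\right) = 9248$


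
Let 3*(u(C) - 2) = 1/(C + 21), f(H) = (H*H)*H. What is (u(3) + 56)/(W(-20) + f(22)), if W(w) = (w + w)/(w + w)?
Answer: 4177/766728 ≈ 0.0054478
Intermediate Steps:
f(H) = H³ (f(H) = H²*H = H³)
u(C) = 2 + 1/(3*(21 + C)) (u(C) = 2 + 1/(3*(C + 21)) = 2 + 1/(3*(21 + C)))
W(w) = 1 (W(w) = (2*w)/((2*w)) = (2*w)*(1/(2*w)) = 1)
(u(3) + 56)/(W(-20) + f(22)) = ((127 + 6*3)/(3*(21 + 3)) + 56)/(1 + 22³) = ((⅓)*(127 + 18)/24 + 56)/(1 + 10648) = ((⅓)*(1/24)*145 + 56)/10649 = (145/72 + 56)*(1/10649) = (4177/72)*(1/10649) = 4177/766728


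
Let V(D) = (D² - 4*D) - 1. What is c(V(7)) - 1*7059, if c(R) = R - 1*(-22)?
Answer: -7017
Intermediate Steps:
V(D) = -1 + D² - 4*D
c(R) = 22 + R (c(R) = R + 22 = 22 + R)
c(V(7)) - 1*7059 = (22 + (-1 + 7² - 4*7)) - 1*7059 = (22 + (-1 + 49 - 28)) - 7059 = (22 + 20) - 7059 = 42 - 7059 = -7017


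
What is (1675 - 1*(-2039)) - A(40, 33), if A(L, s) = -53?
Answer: 3767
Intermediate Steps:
(1675 - 1*(-2039)) - A(40, 33) = (1675 - 1*(-2039)) - 1*(-53) = (1675 + 2039) + 53 = 3714 + 53 = 3767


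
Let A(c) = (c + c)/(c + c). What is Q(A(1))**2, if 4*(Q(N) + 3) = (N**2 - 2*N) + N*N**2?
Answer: 9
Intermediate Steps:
A(c) = 1 (A(c) = (2*c)/((2*c)) = (2*c)*(1/(2*c)) = 1)
Q(N) = -3 - N/2 + N**2/4 + N**3/4 (Q(N) = -3 + ((N**2 - 2*N) + N*N**2)/4 = -3 + ((N**2 - 2*N) + N**3)/4 = -3 + (N**2 + N**3 - 2*N)/4 = -3 + (-N/2 + N**2/4 + N**3/4) = -3 - N/2 + N**2/4 + N**3/4)
Q(A(1))**2 = (-3 - 1/2*1 + (1/4)*1**2 + (1/4)*1**3)**2 = (-3 - 1/2 + (1/4)*1 + (1/4)*1)**2 = (-3 - 1/2 + 1/4 + 1/4)**2 = (-3)**2 = 9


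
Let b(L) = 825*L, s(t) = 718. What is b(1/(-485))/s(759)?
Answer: -165/69646 ≈ -0.0023691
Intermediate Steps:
b(1/(-485))/s(759) = (825/(-485))/718 = (825*(-1/485))*(1/718) = -165/97*1/718 = -165/69646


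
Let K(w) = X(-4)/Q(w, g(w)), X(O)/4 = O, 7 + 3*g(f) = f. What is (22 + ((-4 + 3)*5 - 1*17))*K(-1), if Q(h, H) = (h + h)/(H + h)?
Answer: 0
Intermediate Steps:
g(f) = -7/3 + f/3
Q(h, H) = 2*h/(H + h) (Q(h, H) = (2*h)/(H + h) = 2*h/(H + h))
X(O) = 4*O
K(w) = -8*(-7/3 + 4*w/3)/w (K(w) = (4*(-4))/((2*w/((-7/3 + w/3) + w))) = -16*(-7/3 + 4*w/3)/(2*w) = -8*(-7/3 + 4*w/3)/w)
(22 + ((-4 + 3)*5 - 1*17))*K(-1) = (22 + ((-4 + 3)*5 - 1*17))*((8/3)*(7 - 4*(-1))/(-1)) = (22 + (-1*5 - 17))*((8/3)*(-1)*(7 + 4)) = (22 + (-5 - 17))*((8/3)*(-1)*11) = (22 - 22)*(-88/3) = 0*(-88/3) = 0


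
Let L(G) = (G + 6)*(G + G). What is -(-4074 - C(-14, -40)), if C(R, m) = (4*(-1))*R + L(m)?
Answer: 6850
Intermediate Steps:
L(G) = 2*G*(6 + G) (L(G) = (6 + G)*(2*G) = 2*G*(6 + G))
C(R, m) = -4*R + 2*m*(6 + m) (C(R, m) = (4*(-1))*R + 2*m*(6 + m) = -4*R + 2*m*(6 + m))
-(-4074 - C(-14, -40)) = -(-4074 - (-4*(-14) + 2*(-40)*(6 - 40))) = -(-4074 - (56 + 2*(-40)*(-34))) = -(-4074 - (56 + 2720)) = -(-4074 - 1*2776) = -(-4074 - 2776) = -1*(-6850) = 6850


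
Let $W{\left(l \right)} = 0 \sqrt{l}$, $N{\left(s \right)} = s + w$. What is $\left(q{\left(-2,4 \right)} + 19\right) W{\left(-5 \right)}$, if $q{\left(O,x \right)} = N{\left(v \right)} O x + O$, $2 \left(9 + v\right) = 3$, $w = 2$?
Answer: $0$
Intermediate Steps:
$v = - \frac{15}{2}$ ($v = -9 + \frac{1}{2} \cdot 3 = -9 + \frac{3}{2} = - \frac{15}{2} \approx -7.5$)
$N{\left(s \right)} = 2 + s$ ($N{\left(s \right)} = s + 2 = 2 + s$)
$q{\left(O,x \right)} = O - \frac{11 O x}{2}$ ($q{\left(O,x \right)} = \left(2 - \frac{15}{2}\right) O x + O = - \frac{11 O}{2} x + O = - \frac{11 O x}{2} + O = O - \frac{11 O x}{2}$)
$W{\left(l \right)} = 0$
$\left(q{\left(-2,4 \right)} + 19\right) W{\left(-5 \right)} = \left(\frac{1}{2} \left(-2\right) \left(2 - 44\right) + 19\right) 0 = \left(\frac{1}{2} \left(-2\right) \left(-42\right) + 19\right) 0 = \left(42 + 19\right) 0 = 61 \cdot 0 = 0$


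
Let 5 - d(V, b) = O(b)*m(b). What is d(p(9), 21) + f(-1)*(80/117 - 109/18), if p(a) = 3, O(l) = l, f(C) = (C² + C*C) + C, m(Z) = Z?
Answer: -34427/78 ≈ -441.37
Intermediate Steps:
f(C) = C + 2*C² (f(C) = (C² + C²) + C = 2*C² + C = C + 2*C²)
d(V, b) = 5 - b² (d(V, b) = 5 - b*b = 5 - b²)
d(p(9), 21) + f(-1)*(80/117 - 109/18) = (5 - 1*21²) + (-(1 + 2*(-1)))*(80/117 - 109/18) = (5 - 1*441) + (-(1 - 2))*(80*(1/117) - 109*1/18) = (5 - 441) + (-1*(-1))*(80/117 - 109/18) = -436 + 1*(-419/78) = -436 - 419/78 = -34427/78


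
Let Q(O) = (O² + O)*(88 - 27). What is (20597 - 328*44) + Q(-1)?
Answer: 6165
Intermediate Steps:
Q(O) = 61*O + 61*O² (Q(O) = (O + O²)*61 = 61*O + 61*O²)
(20597 - 328*44) + Q(-1) = (20597 - 328*44) + 61*(-1)*(1 - 1) = (20597 - 14432) + 61*(-1)*0 = 6165 + 0 = 6165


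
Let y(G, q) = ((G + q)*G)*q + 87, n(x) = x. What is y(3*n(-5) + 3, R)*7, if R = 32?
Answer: -53151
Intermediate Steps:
y(G, q) = 87 + G*q*(G + q) (y(G, q) = (G*(G + q))*q + 87 = G*q*(G + q) + 87 = 87 + G*q*(G + q))
y(3*n(-5) + 3, R)*7 = (87 + (3*(-5) + 3)*32² + 32*(3*(-5) + 3)²)*7 = (87 + (-15 + 3)*1024 + 32*(-15 + 3)²)*7 = (87 - 12*1024 + 32*(-12)²)*7 = (87 - 12288 + 32*144)*7 = (87 - 12288 + 4608)*7 = -7593*7 = -53151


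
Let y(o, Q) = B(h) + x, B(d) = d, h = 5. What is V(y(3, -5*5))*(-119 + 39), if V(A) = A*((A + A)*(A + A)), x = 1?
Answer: -69120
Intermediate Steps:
y(o, Q) = 6 (y(o, Q) = 5 + 1 = 6)
V(A) = 4*A³ (V(A) = A*((2*A)*(2*A)) = A*(4*A²) = 4*A³)
V(y(3, -5*5))*(-119 + 39) = (4*6³)*(-119 + 39) = (4*216)*(-80) = 864*(-80) = -69120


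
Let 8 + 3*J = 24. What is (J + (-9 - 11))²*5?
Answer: 9680/9 ≈ 1075.6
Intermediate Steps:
J = 16/3 (J = -8/3 + (⅓)*24 = -8/3 + 8 = 16/3 ≈ 5.3333)
(J + (-9 - 11))²*5 = (16/3 + (-9 - 11))²*5 = (16/3 - 20)²*5 = (-44/3)²*5 = (1936/9)*5 = 9680/9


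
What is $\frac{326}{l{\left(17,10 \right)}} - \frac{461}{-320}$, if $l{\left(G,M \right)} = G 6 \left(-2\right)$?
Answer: $- \frac{2569}{16320} \approx -0.15741$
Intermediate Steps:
$l{\left(G,M \right)} = - 12 G$ ($l{\left(G,M \right)} = 6 G \left(-2\right) = - 12 G$)
$\frac{326}{l{\left(17,10 \right)}} - \frac{461}{-320} = \frac{326}{\left(-12\right) 17} - \frac{461}{-320} = \frac{326}{-204} - - \frac{461}{320} = 326 \left(- \frac{1}{204}\right) + \frac{461}{320} = - \frac{163}{102} + \frac{461}{320} = - \frac{2569}{16320}$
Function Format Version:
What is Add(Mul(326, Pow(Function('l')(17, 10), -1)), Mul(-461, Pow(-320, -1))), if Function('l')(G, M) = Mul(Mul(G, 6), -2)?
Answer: Rational(-2569, 16320) ≈ -0.15741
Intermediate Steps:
Function('l')(G, M) = Mul(-12, G) (Function('l')(G, M) = Mul(Mul(6, G), -2) = Mul(-12, G))
Add(Mul(326, Pow(Function('l')(17, 10), -1)), Mul(-461, Pow(-320, -1))) = Add(Mul(326, Pow(Mul(-12, 17), -1)), Mul(-461, Pow(-320, -1))) = Add(Mul(326, Pow(-204, -1)), Mul(-461, Rational(-1, 320))) = Add(Mul(326, Rational(-1, 204)), Rational(461, 320)) = Add(Rational(-163, 102), Rational(461, 320)) = Rational(-2569, 16320)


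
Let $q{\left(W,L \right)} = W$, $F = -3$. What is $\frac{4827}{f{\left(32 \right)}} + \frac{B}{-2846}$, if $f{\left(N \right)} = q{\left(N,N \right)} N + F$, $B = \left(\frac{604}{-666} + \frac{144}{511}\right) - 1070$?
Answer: $\frac{1261822476013}{247226929929} \approx 5.1039$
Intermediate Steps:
$B = - \frac{182180780}{170163}$ ($B = \left(604 \left(- \frac{1}{666}\right) + 144 \cdot \frac{1}{511}\right) - 1070 = \left(- \frac{302}{333} + \frac{144}{511}\right) - 1070 = - \frac{106370}{170163} - 1070 = - \frac{182180780}{170163} \approx -1070.6$)
$f{\left(N \right)} = -3 + N^{2}$ ($f{\left(N \right)} = N N - 3 = N^{2} - 3 = -3 + N^{2}$)
$\frac{4827}{f{\left(32 \right)}} + \frac{B}{-2846} = \frac{4827}{-3 + 32^{2}} - \frac{182180780}{170163 \left(-2846\right)} = \frac{4827}{-3 + 1024} - - \frac{91090390}{242141949} = \frac{4827}{1021} + \frac{91090390}{242141949} = \frac{1261822476013}{247226929929}$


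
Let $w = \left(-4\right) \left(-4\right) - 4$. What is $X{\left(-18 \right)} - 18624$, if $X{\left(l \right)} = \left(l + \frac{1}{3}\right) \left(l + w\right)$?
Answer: $-18518$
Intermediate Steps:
$w = 12$ ($w = 16 - 4 = 12$)
$X{\left(l \right)} = \left(12 + l\right) \left(\frac{1}{3} + l\right)$ ($X{\left(l \right)} = \left(l + \frac{1}{3}\right) \left(l + 12\right) = \left(l + \frac{1}{3}\right) \left(12 + l\right) = \left(\frac{1}{3} + l\right) \left(12 + l\right) = \left(12 + l\right) \left(\frac{1}{3} + l\right)$)
$X{\left(-18 \right)} - 18624 = \left(4 + \left(-18\right)^{2} + \frac{37}{3} \left(-18\right)\right) - 18624 = \left(4 + 324 - 222\right) - 18624 = 106 - 18624 = -18518$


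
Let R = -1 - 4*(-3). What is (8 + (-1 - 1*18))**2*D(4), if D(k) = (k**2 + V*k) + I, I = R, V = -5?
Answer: 847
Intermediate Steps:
R = 11 (R = -1 + 12 = 11)
I = 11
D(k) = 11 + k**2 - 5*k (D(k) = (k**2 - 5*k) + 11 = 11 + k**2 - 5*k)
(8 + (-1 - 1*18))**2*D(4) = (8 + (-1 - 1*18))**2*(11 + 4**2 - 5*4) = (8 + (-1 - 18))**2*(11 + 16 - 20) = (8 - 19)**2*7 = (-11)**2*7 = 121*7 = 847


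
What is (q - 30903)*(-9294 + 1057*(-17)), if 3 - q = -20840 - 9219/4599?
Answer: 60052237363/219 ≈ 2.7421e+8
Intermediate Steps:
q = 4565056/219 (q = 3 - (-20840 - 9219/4599) = 3 - (-20840 - 9219*1/4599) = 3 - (-20840 - 439/219) = 3 - 1*(-4564399/219) = 3 + 4564399/219 = 4565056/219 ≈ 20845.)
(q - 30903)*(-9294 + 1057*(-17)) = (4565056/219 - 30903)*(-9294 + 1057*(-17)) = -2202701*(-9294 - 17969)/219 = -2202701/219*(-27263) = 60052237363/219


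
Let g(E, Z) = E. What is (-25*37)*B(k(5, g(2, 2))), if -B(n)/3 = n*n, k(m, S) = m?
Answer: 69375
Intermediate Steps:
B(n) = -3*n² (B(n) = -3*n*n = -3*n²)
(-25*37)*B(k(5, g(2, 2))) = (-25*37)*(-3*5²) = -(-2775)*25 = -925*(-75) = 69375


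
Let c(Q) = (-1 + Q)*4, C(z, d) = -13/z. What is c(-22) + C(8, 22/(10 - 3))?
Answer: -749/8 ≈ -93.625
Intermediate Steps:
c(Q) = -4 + 4*Q
c(-22) + C(8, 22/(10 - 3)) = (-4 + 4*(-22)) - 13/8 = (-4 - 88) - 13*1/8 = -92 - 13/8 = -749/8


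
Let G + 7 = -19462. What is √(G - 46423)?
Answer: 34*I*√57 ≈ 256.69*I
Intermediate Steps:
G = -19469 (G = -7 - 19462 = -19469)
√(G - 46423) = √(-19469 - 46423) = √(-65892) = 34*I*√57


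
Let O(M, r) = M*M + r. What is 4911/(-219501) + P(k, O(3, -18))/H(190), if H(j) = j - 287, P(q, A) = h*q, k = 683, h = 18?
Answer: -899673887/7097199 ≈ -126.76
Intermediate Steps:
O(M, r) = r + M² (O(M, r) = M² + r = r + M²)
P(q, A) = 18*q
H(j) = -287 + j
4911/(-219501) + P(k, O(3, -18))/H(190) = 4911/(-219501) + (18*683)/(-287 + 190) = 4911*(-1/219501) + 12294/(-97) = -1637/73167 + 12294*(-1/97) = -1637/73167 - 12294/97 = -899673887/7097199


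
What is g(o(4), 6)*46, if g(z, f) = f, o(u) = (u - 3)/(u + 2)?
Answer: 276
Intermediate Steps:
o(u) = (-3 + u)/(2 + u)
g(o(4), 6)*46 = 6*46 = 276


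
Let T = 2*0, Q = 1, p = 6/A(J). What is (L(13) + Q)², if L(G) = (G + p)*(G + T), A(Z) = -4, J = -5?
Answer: 90601/4 ≈ 22650.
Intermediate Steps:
p = -3/2 (p = 6/(-4) = 6*(-¼) = -3/2 ≈ -1.5000)
T = 0
L(G) = G*(-3/2 + G) (L(G) = (G - 3/2)*(G + 0) = (-3/2 + G)*G = G*(-3/2 + G))
(L(13) + Q)² = ((½)*13*(-3 + 2*13) + 1)² = ((½)*13*(-3 + 26) + 1)² = ((½)*13*23 + 1)² = (299/2 + 1)² = (301/2)² = 90601/4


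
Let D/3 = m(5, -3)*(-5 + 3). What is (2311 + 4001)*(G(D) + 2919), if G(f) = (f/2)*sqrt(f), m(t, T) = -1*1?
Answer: 18424728 + 18936*sqrt(6) ≈ 1.8471e+7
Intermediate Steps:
m(t, T) = -1
D = 6 (D = 3*(-(-5 + 3)) = 3*(-1*(-2)) = 3*2 = 6)
G(f) = f**(3/2)/2 (G(f) = (f*(1/2))*sqrt(f) = (f/2)*sqrt(f) = f**(3/2)/2)
(2311 + 4001)*(G(D) + 2919) = (2311 + 4001)*(6**(3/2)/2 + 2919) = 6312*((6*sqrt(6))/2 + 2919) = 6312*(3*sqrt(6) + 2919) = 6312*(2919 + 3*sqrt(6)) = 18424728 + 18936*sqrt(6)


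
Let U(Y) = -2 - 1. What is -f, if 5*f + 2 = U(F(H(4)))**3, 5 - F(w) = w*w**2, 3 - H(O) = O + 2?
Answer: 29/5 ≈ 5.8000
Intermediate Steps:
H(O) = 1 - O (H(O) = 3 - (O + 2) = 3 - (2 + O) = 3 + (-2 - O) = 1 - O)
F(w) = 5 - w**3 (F(w) = 5 - w*w**2 = 5 - w**3)
U(Y) = -3
f = -29/5 (f = -2/5 + (1/5)*(-3)**3 = -2/5 + (1/5)*(-27) = -2/5 - 27/5 = -29/5 ≈ -5.8000)
-f = -1*(-29/5) = 29/5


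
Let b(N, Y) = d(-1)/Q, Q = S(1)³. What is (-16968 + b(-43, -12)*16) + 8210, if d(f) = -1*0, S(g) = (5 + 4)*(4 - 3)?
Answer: -8758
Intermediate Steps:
S(g) = 9 (S(g) = 9*1 = 9)
d(f) = 0
Q = 729 (Q = 9³ = 729)
b(N, Y) = 0 (b(N, Y) = 0/729 = 0*(1/729) = 0)
(-16968 + b(-43, -12)*16) + 8210 = (-16968 + 0*16) + 8210 = (-16968 + 0) + 8210 = -16968 + 8210 = -8758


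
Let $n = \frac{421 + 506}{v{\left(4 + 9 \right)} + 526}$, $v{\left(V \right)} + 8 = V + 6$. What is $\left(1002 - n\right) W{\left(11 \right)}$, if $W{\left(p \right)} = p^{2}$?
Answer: $\frac{21664929}{179} \approx 1.2103 \cdot 10^{5}$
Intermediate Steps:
$v{\left(V \right)} = -2 + V$ ($v{\left(V \right)} = -8 + \left(V + 6\right) = -8 + \left(6 + V\right) = -2 + V$)
$n = \frac{309}{179}$ ($n = \frac{421 + 506}{\left(-2 + \left(4 + 9\right)\right) + 526} = \frac{927}{\left(-2 + 13\right) + 526} = \frac{927}{11 + 526} = \frac{927}{537} = 927 \cdot \frac{1}{537} = \frac{309}{179} \approx 1.7263$)
$\left(1002 - n\right) W{\left(11 \right)} = \left(1002 - \frac{309}{179}\right) 11^{2} = \left(1002 - \frac{309}{179}\right) 121 = \frac{179049}{179} \cdot 121 = \frac{21664929}{179}$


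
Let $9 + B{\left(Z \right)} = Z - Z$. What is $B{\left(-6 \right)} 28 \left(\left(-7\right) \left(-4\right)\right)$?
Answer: $-7056$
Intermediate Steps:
$B{\left(Z \right)} = -9$ ($B{\left(Z \right)} = -9 + \left(Z - Z\right) = -9 + 0 = -9$)
$B{\left(-6 \right)} 28 \left(\left(-7\right) \left(-4\right)\right) = \left(-9\right) 28 \left(\left(-7\right) \left(-4\right)\right) = \left(-252\right) 28 = -7056$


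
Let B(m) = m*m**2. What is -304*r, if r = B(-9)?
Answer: 221616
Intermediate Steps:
B(m) = m**3
r = -729 (r = (-9)**3 = -729)
-304*r = -304*(-729) = 221616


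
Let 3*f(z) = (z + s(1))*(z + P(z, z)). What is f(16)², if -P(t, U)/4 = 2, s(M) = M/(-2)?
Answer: 15376/9 ≈ 1708.4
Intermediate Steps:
s(M) = -M/2 (s(M) = M*(-½) = -M/2)
P(t, U) = -8 (P(t, U) = -4*2 = -8)
f(z) = (-8 + z)*(-½ + z)/3 (f(z) = ((z - ½*1)*(z - 8))/3 = ((z - ½)*(-8 + z))/3 = ((-½ + z)*(-8 + z))/3 = ((-8 + z)*(-½ + z))/3 = (-8 + z)*(-½ + z)/3)
f(16)² = (4/3 - 17/6*16 + (⅓)*16²)² = (4/3 - 136/3 + (⅓)*256)² = (4/3 - 136/3 + 256/3)² = (124/3)² = 15376/9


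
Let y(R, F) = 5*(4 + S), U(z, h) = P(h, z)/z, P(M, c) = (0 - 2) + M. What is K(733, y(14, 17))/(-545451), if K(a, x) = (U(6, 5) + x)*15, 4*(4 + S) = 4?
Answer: -55/363634 ≈ -0.00015125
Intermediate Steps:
P(M, c) = -2 + M
U(z, h) = (-2 + h)/z
S = -3 (S = -4 + (¼)*4 = -4 + 1 = -3)
y(R, F) = 5 (y(R, F) = 5*(4 - 3) = 5*1 = 5)
K(a, x) = 15/2 + 15*x (K(a, x) = ((-2 + 5)/6 + x)*15 = ((⅙)*3 + x)*15 = (½ + x)*15 = 15/2 + 15*x)
K(733, y(14, 17))/(-545451) = (15/2 + 15*5)/(-545451) = (15/2 + 75)*(-1/545451) = (165/2)*(-1/545451) = -55/363634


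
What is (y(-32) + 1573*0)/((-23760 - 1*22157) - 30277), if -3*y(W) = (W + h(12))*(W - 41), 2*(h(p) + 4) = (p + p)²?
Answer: -1022/12699 ≈ -0.080479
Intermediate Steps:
h(p) = -4 + 2*p² (h(p) = -4 + (p + p)²/2 = -4 + (2*p)²/2 = -4 + (4*p²)/2 = -4 + 2*p²)
y(W) = -(-41 + W)*(284 + W)/3 (y(W) = -(W + (-4 + 2*12²))*(W - 41)/3 = -(W + (-4 + 2*144))*(-41 + W)/3 = -(W + (-4 + 288))*(-41 + W)/3 = -(W + 284)*(-41 + W)/3 = -(284 + W)*(-41 + W)/3 = -(-41 + W)*(284 + W)/3)
(y(-32) + 1573*0)/((-23760 - 1*22157) - 30277) = ((11644/3 - 81*(-32) - ⅓*(-32)²) + 1573*0)/((-23760 - 1*22157) - 30277) = ((11644/3 + 2592 - ⅓*1024) + 0)/((-23760 - 22157) - 30277) = ((11644/3 + 2592 - 1024/3) + 0)/(-45917 - 30277) = (6132 + 0)/(-76194) = 6132*(-1/76194) = -1022/12699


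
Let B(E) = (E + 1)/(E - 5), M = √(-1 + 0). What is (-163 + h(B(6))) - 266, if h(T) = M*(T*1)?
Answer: -429 + 7*I ≈ -429.0 + 7.0*I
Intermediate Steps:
M = I (M = √(-1) = I ≈ 1.0*I)
B(E) = (1 + E)/(-5 + E)
h(T) = I*T (h(T) = I*(T*1) = I*T)
(-163 + h(B(6))) - 266 = (-163 + I*((1 + 6)/(-5 + 6))) - 266 = (-163 + I*(7/1)) - 266 = (-163 + I*(1*7)) - 266 = (-163 + I*7) - 266 = (-163 + 7*I) - 266 = -429 + 7*I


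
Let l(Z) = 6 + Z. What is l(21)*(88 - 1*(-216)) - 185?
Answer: 8023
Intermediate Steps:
l(21)*(88 - 1*(-216)) - 185 = (6 + 21)*(88 - 1*(-216)) - 185 = 27*(88 + 216) - 185 = 27*304 - 185 = 8208 - 185 = 8023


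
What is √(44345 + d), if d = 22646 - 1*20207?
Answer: 8*√731 ≈ 216.30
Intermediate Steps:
d = 2439 (d = 22646 - 20207 = 2439)
√(44345 + d) = √(44345 + 2439) = √46784 = 8*√731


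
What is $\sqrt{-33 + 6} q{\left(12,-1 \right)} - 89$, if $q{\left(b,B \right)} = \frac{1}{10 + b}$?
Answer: $-89 + \frac{3 i \sqrt{3}}{22} \approx -89.0 + 0.23619 i$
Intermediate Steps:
$\sqrt{-33 + 6} q{\left(12,-1 \right)} - 89 = \frac{\sqrt{-33 + 6}}{10 + 12} - 89 = \frac{\sqrt{-27}}{22} - 89 = 3 i \sqrt{3} \cdot \frac{1}{22} - 89 = \frac{3 i \sqrt{3}}{22} - 89 = -89 + \frac{3 i \sqrt{3}}{22}$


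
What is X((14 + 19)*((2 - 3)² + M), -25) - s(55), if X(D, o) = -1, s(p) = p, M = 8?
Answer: -56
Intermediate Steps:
X((14 + 19)*((2 - 3)² + M), -25) - s(55) = -1 - 1*55 = -1 - 55 = -56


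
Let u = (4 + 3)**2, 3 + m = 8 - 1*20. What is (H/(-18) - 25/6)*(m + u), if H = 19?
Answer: -1598/9 ≈ -177.56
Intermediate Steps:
m = -15 (m = -3 + (8 - 1*20) = -3 + (8 - 20) = -3 - 12 = -15)
u = 49 (u = 7**2 = 49)
(H/(-18) - 25/6)*(m + u) = (19/(-18) - 25/6)*(-15 + 49) = (19*(-1/18) - 25*1/6)*34 = (-19/18 - 25/6)*34 = -47/9*34 = -1598/9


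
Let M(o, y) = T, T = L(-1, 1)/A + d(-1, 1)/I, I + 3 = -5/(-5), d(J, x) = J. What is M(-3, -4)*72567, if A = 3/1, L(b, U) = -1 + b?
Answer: -24189/2 ≈ -12095.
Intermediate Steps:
A = 3 (A = 3*1 = 3)
I = -2 (I = -3 - 5/(-5) = -3 - 5*(-⅕) = -3 + 1 = -2)
T = -⅙ (T = (-1 - 1)/3 - 1/(-2) = -2*⅓ - 1*(-½) = -⅔ + ½ = -⅙ ≈ -0.16667)
M(o, y) = -⅙
M(-3, -4)*72567 = -⅙*72567 = -24189/2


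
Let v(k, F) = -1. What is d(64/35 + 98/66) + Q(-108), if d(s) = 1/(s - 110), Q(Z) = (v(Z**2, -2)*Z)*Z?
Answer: -1437274227/123223 ≈ -11664.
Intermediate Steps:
Q(Z) = -Z**2 (Q(Z) = (-Z)*Z = -Z**2)
d(s) = 1/(-110 + s)
d(64/35 + 98/66) + Q(-108) = 1/(-110 + (64/35 + 98/66)) - 1*(-108)**2 = 1/(-110 + (64*(1/35) + 98*(1/66))) - 1*11664 = 1/(-110 + (64/35 + 49/33)) - 11664 = 1/(-110 + 3827/1155) - 11664 = 1/(-123223/1155) - 11664 = -1155/123223 - 11664 = -1437274227/123223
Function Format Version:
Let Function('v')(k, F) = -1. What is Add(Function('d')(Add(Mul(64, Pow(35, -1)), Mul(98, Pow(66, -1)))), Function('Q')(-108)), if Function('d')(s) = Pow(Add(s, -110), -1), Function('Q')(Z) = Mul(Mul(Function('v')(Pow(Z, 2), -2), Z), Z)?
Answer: Rational(-1437274227, 123223) ≈ -11664.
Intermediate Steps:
Function('Q')(Z) = Mul(-1, Pow(Z, 2)) (Function('Q')(Z) = Mul(Mul(-1, Z), Z) = Mul(-1, Pow(Z, 2)))
Function('d')(s) = Pow(Add(-110, s), -1)
Add(Function('d')(Add(Mul(64, Pow(35, -1)), Mul(98, Pow(66, -1)))), Function('Q')(-108)) = Add(Pow(Add(-110, Add(Mul(64, Pow(35, -1)), Mul(98, Pow(66, -1)))), -1), Mul(-1, Pow(-108, 2))) = Add(Pow(Add(-110, Add(Mul(64, Rational(1, 35)), Mul(98, Rational(1, 66)))), -1), Mul(-1, 11664)) = Add(Pow(Add(-110, Add(Rational(64, 35), Rational(49, 33))), -1), -11664) = Add(Pow(Add(-110, Rational(3827, 1155)), -1), -11664) = Add(Pow(Rational(-123223, 1155), -1), -11664) = Add(Rational(-1155, 123223), -11664) = Rational(-1437274227, 123223)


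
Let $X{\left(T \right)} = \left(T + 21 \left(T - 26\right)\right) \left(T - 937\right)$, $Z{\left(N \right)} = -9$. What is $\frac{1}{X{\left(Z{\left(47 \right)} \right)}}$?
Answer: $\frac{1}{703824} \approx 1.4208 \cdot 10^{-6}$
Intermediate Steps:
$X{\left(T \right)} = \left(-937 + T\right) \left(-546 + 22 T\right)$ ($X{\left(T \right)} = \left(T + 21 \left(-26 + T\right)\right) \left(-937 + T\right) = \left(T + \left(-546 + 21 T\right)\right) \left(-937 + T\right) = \left(-546 + 22 T\right) \left(-937 + T\right) = \left(-937 + T\right) \left(-546 + 22 T\right)$)
$\frac{1}{X{\left(Z{\left(47 \right)} \right)}} = \frac{1}{511602 - -190440 + 22 \left(-9\right)^{2}} = \frac{1}{511602 + 190440 + 22 \cdot 81} = \frac{1}{511602 + 190440 + 1782} = \frac{1}{703824}$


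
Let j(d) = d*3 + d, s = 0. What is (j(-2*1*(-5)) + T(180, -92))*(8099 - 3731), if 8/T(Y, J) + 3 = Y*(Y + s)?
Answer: 1886812928/10799 ≈ 1.7472e+5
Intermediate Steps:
j(d) = 4*d (j(d) = 3*d + d = 4*d)
T(Y, J) = 8/(-3 + Y**2) (T(Y, J) = 8/(-3 + Y*(Y + 0)) = 8/(-3 + Y*Y) = 8/(-3 + Y**2))
(j(-2*1*(-5)) + T(180, -92))*(8099 - 3731) = (4*(-2*1*(-5)) + 8/(-3 + 180**2))*(8099 - 3731) = (4*(-2*(-5)) + 8/(-3 + 32400))*4368 = (4*10 + 8/32397)*4368 = (40 + 8*(1/32397))*4368 = (40 + 8/32397)*4368 = (1295888/32397)*4368 = 1886812928/10799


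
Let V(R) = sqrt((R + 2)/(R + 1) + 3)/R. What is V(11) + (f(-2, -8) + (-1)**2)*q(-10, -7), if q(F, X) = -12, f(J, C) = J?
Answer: 12 + 7*sqrt(3)/66 ≈ 12.184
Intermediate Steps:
V(R) = sqrt(3 + (2 + R)/(1 + R))/R (V(R) = sqrt((2 + R)/(1 + R) + 3)/R = sqrt(3 + (2 + R)/(1 + R))/R)
V(11) + (f(-2, -8) + (-1)**2)*q(-10, -7) = sqrt((5 + 4*11)/(1 + 11))/11 + (-2 + (-1)**2)*(-12) = sqrt((5 + 44)/12)/11 + (-2 + 1)*(-12) = sqrt((1/12)*49)/11 - 1*(-12) = sqrt(49/12)/11 + 12 = (7*sqrt(3)/6)/11 + 12 = 7*sqrt(3)/66 + 12 = 12 + 7*sqrt(3)/66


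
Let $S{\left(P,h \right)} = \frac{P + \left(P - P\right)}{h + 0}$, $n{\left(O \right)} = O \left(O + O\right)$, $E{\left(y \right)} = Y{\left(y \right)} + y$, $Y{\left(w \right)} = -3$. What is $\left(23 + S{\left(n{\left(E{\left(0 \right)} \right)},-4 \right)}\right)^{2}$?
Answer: $\frac{1369}{4} \approx 342.25$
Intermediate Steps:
$E{\left(y \right)} = -3 + y$
$n{\left(O \right)} = 2 O^{2}$ ($n{\left(O \right)} = O 2 O = 2 O^{2}$)
$S{\left(P,h \right)} = \frac{P}{h}$ ($S{\left(P,h \right)} = \frac{P + 0}{h} = \frac{P}{h}$)
$\left(23 + S{\left(n{\left(E{\left(0 \right)} \right)},-4 \right)}\right)^{2} = \left(23 + \frac{2 \left(-3 + 0\right)^{2}}{-4}\right)^{2} = \left(23 + 2 \left(-3\right)^{2} \left(- \frac{1}{4}\right)\right)^{2} = \left(23 + 2 \cdot 9 \left(- \frac{1}{4}\right)\right)^{2} = \left(23 + 18 \left(- \frac{1}{4}\right)\right)^{2} = \left(23 - \frac{9}{2}\right)^{2} = \left(\frac{37}{2}\right)^{2} = \frac{1369}{4}$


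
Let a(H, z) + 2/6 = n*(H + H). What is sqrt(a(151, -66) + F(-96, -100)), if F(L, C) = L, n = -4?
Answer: I*sqrt(11739)/3 ≈ 36.116*I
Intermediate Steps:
a(H, z) = -1/3 - 8*H (a(H, z) = -1/3 - 4*(H + H) = -1/3 - 8*H)
sqrt(a(151, -66) + F(-96, -100)) = sqrt((-1/3 - 8*151) - 96) = sqrt((-1/3 - 1208) - 96) = sqrt(-3625/3 - 96) = sqrt(-3913/3) = I*sqrt(11739)/3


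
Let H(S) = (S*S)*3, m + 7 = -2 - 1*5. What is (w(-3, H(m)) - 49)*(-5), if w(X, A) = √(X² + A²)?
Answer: 245 - 15*√38417 ≈ -2695.0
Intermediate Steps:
m = -14 (m = -7 + (-2 - 1*5) = -7 + (-2 - 5) = -7 - 7 = -14)
H(S) = 3*S² (H(S) = S²*3 = 3*S²)
w(X, A) = √(A² + X²)
(w(-3, H(m)) - 49)*(-5) = (√((3*(-14)²)² + (-3)²) - 49)*(-5) = (√((3*196)² + 9) - 49)*(-5) = (√(588² + 9) - 49)*(-5) = (√(345744 + 9) - 49)*(-5) = (√345753 - 49)*(-5) = (3*√38417 - 49)*(-5) = (-49 + 3*√38417)*(-5) = 245 - 15*√38417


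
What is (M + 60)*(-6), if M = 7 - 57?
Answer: -60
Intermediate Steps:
M = -50
(M + 60)*(-6) = (-50 + 60)*(-6) = 10*(-6) = -60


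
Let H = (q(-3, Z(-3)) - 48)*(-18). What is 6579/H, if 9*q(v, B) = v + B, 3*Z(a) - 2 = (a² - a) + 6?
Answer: 19737/2570 ≈ 7.6798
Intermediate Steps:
Z(a) = 8/3 - a/3 + a²/3 (Z(a) = ⅔ + ((a² - a) + 6)/3 = ⅔ + (6 + a² - a)/3 = ⅔ + (2 - a/3 + a²/3) = 8/3 - a/3 + a²/3)
q(v, B) = B/9 + v/9 (q(v, B) = (v + B)/9 = (B + v)/9 = B/9 + v/9)
H = 2570/3 (H = (((8/3 - ⅓*(-3) + (⅓)*(-3)²)/9 + (⅑)*(-3)) - 48)*(-18) = (((8/3 + 1 + (⅓)*9)/9 - ⅓) - 48)*(-18) = (((8/3 + 1 + 3)/9 - ⅓) - 48)*(-18) = (((⅑)*(20/3) - ⅓) - 48)*(-18) = ((20/27 - ⅓) - 48)*(-18) = (11/27 - 48)*(-18) = -1285/27*(-18) = 2570/3 ≈ 856.67)
6579/H = 6579/(2570/3) = 6579*(3/2570) = 19737/2570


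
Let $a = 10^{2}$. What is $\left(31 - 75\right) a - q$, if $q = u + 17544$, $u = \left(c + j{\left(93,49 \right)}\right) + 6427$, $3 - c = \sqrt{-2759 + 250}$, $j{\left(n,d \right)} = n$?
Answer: $-28467 + i \sqrt{2509} \approx -28467.0 + 50.09 i$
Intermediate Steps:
$a = 100$
$c = 3 - i \sqrt{2509}$ ($c = 3 - \sqrt{-2759 + 250} = 3 - \sqrt{-2509} = 3 - i \sqrt{2509} \approx 3.0 - 50.09 i$)
$u = 6523 - i \sqrt{2509}$ ($u = \left(\left(3 - i \sqrt{2509}\right) + 93\right) + 6427 = \left(96 - i \sqrt{2509}\right) + 6427 = 6523 - i \sqrt{2509} \approx 6523.0 - 50.09 i$)
$q = 24067 - i \sqrt{2509}$ ($q = \left(6523 - i \sqrt{2509}\right) + 17544 = 24067 - i \sqrt{2509} \approx 24067.0 - 50.09 i$)
$\left(31 - 75\right) a - q = \left(31 - 75\right) 100 - \left(24067 - i \sqrt{2509}\right) = \left(-44\right) 100 - \left(24067 - i \sqrt{2509}\right) = -4400 - \left(24067 - i \sqrt{2509}\right) = -28467 + i \sqrt{2509}$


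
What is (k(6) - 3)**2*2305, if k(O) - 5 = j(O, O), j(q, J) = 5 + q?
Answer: 389545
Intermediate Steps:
k(O) = 10 + O (k(O) = 5 + (5 + O) = 10 + O)
(k(6) - 3)**2*2305 = ((10 + 6) - 3)**2*2305 = (16 - 3)**2*2305 = 13**2*2305 = 169*2305 = 389545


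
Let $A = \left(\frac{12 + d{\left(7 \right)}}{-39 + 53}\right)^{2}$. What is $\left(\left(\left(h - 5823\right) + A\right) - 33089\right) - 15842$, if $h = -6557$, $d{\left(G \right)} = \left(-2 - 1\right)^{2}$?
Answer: $- \frac{245235}{4} \approx -61309.0$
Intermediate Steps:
$d{\left(G \right)} = 9$ ($d{\left(G \right)} = \left(-3\right)^{2} = 9$)
$A = \frac{9}{4}$ ($A = \left(\frac{12 + 9}{-39 + 53}\right)^{2} = \left(\frac{21}{14}\right)^{2} = \left(21 \cdot \frac{1}{14}\right)^{2} = \left(\frac{3}{2}\right)^{2} = \frac{9}{4} \approx 2.25$)
$\left(\left(\left(h - 5823\right) + A\right) - 33089\right) - 15842 = \left(\left(\left(-6557 - 5823\right) + \frac{9}{4}\right) - 33089\right) - 15842 = \left(\left(-12380 + \frac{9}{4}\right) - 33089\right) - 15842 = \left(- \frac{49511}{4} - 33089\right) - 15842 = - \frac{181867}{4} - 15842 = - \frac{245235}{4}$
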